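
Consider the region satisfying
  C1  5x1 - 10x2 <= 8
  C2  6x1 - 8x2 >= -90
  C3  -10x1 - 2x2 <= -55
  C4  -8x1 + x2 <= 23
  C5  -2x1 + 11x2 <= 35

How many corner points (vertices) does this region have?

3

Pairwise boundary intersections that survive every other constraint:
  (283/55, 39/22)
  (438/35, 191/35)
  (535/114, 230/57)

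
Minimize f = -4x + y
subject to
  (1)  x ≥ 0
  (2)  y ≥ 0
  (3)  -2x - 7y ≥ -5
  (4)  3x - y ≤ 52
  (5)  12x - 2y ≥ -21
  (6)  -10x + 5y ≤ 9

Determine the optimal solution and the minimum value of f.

Vertices and f = -4x + y:
  (0, 0) → f = 0
  (0, 5/7) → f = 5/7
  (5/2, 0) → f = -10

At the optimal vertex, y = 0 and -2x - 7y = -5.
Solving simultaneously gives x = 5/2, y = 0.

x = 5/2, y = 0, minimum f = -10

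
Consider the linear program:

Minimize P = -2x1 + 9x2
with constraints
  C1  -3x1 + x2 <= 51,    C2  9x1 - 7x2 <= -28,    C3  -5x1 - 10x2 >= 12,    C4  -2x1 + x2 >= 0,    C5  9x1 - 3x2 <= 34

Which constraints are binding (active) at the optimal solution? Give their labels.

Corner points and P = -2x1 + 9x2:
  (-329/12, -125/4) → P = -2717/12
  (-522/35, 219/35) → P = 603/7
  (-364/125, 32/125) → P = 1016/125

The minimum is at (-329/12, -125/4). Substituting into each constraint, equality holds for C1 and C2; the remaining constraints have slack.

C1 and C2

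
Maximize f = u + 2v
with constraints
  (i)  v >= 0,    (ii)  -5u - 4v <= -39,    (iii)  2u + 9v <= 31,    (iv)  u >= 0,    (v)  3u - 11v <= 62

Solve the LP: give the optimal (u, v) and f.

u = 31/2, v = 0, maximum f = 31/2

Extreme points and f = u + 2v:
  (39/5, 0) → f = 39/5
  (31/2, 0) → f = 31/2
  (227/37, 77/37) → f = 381/37

The binding constraints are v = 0 and 2u + 9v = 31.
Solving simultaneously gives u = 31/2, v = 0.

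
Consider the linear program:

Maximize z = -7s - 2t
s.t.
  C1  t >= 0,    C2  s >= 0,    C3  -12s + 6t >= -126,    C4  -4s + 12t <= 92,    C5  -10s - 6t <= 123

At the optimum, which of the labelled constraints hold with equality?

C1 and C2

Corner points and z = -7s - 2t:
  (0, 0) → z = 0
  (21/2, 0) → z = -147/2
  (0, 23/3) → z = -46/3
  (86/5, 67/5) → z = -736/5

The maximum is at (0, 0). Substituting into each constraint, equality holds for C1 and C2; the remaining constraints have slack.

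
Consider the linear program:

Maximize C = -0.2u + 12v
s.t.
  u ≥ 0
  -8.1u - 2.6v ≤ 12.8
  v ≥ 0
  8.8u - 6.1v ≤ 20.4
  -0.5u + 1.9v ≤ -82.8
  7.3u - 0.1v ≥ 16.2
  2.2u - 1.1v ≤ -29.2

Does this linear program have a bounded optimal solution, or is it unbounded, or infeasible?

infeasible

The boundaries 7.3u - 0.1v = 16.2 and 2.2u - 1.1v = -29.2 meet at (2074/781, 24880/781), but that point violates -0.5u + 1.9v ≤ -82.8. Every candidate vertex is excluded by some other constraint, so the feasible region is empty.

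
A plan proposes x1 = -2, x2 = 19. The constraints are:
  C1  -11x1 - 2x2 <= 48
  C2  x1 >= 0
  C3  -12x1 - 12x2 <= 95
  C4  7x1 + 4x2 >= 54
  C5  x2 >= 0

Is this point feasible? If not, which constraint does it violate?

Constraint C2: x1 = -2, which is not ≥ 0. All other constraints are satisfied.

not feasible — violates C2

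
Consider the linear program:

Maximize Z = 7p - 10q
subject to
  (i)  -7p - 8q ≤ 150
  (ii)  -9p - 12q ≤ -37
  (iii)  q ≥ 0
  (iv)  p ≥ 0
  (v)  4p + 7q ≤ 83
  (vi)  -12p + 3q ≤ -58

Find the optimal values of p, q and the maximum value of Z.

p = 83/4, q = 0, maximum Z = 581/4

Corner points and Z = 7p - 10q:
  (83/4, 0) → Z = 581/4
  (29/6, 0) → Z = 203/6
  (655/96, 191/24) → Z = -3055/96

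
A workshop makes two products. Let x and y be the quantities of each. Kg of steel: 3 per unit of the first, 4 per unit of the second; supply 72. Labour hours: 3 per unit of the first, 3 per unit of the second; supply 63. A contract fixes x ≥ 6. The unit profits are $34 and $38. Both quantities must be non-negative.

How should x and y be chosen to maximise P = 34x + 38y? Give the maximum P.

Vertices and P = 34x + 38y:
  (21, 0) → P = 714
  (6, 0) → P = 204
  (12, 9) → P = 750
  (6, 27/2) → P = 717

The binding constraints are 3x + 4y = 72 and 3x + 3y = 63.
Solving simultaneously gives x = 12, y = 9.

x = 12, y = 9, maximum P = 750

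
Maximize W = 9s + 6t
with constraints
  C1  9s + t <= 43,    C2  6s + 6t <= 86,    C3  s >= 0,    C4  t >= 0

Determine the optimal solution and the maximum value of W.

s = 43/12, t = 43/4, maximum W = 387/4

Extreme points and W = 9s + 6t:
  (43/12, 43/4) → W = 387/4
  (43/9, 0) → W = 43
  (0, 43/3) → W = 86
  (0, 0) → W = 0

The binding constraints are 9s + t = 43 and 6s + 6t = 86.
Solving simultaneously gives s = 43/12, t = 43/4.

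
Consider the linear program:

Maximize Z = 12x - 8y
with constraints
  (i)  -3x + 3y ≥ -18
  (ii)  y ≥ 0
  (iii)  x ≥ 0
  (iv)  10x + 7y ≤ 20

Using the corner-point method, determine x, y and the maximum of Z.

x = 2, y = 0, maximum Z = 24

Extreme points and Z = 12x - 8y:
  (0, 0) → Z = 0
  (2, 0) → Z = 24
  (0, 20/7) → Z = -160/7

The binding constraints are y = 0 and 10x + 7y = 20.
Solving simultaneously gives x = 2, y = 0.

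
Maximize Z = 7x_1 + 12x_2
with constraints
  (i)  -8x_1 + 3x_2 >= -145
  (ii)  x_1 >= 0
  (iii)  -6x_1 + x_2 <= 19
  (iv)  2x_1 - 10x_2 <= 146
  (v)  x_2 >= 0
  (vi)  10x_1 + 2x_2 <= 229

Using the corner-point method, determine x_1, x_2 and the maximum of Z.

Extreme points and Z = 7x_1 + 12x_2:
  (145/8, 0) → Z = 1015/8
  (977/46, 191/23) → Z = 11423/46
  (0, 19) → Z = 228
  (0, 0) → Z = 0
  (191/22, 782/11) → Z = 20105/22

The binding constraints are -6x_1 + x_2 = 19 and 10x_1 + 2x_2 = 229.
Solving simultaneously gives x_1 = 191/22, x_2 = 782/11.

x_1 = 191/22, x_2 = 782/11, maximum Z = 20105/22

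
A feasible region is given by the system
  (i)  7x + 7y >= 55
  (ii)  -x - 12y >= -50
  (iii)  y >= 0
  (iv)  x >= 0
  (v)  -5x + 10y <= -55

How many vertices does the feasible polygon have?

3

Intersecting each pair of boundary lines and keeping only the points that satisfy every inequality leaves:
  (50, 0)
  (116/7, 39/14)
  (11, 0)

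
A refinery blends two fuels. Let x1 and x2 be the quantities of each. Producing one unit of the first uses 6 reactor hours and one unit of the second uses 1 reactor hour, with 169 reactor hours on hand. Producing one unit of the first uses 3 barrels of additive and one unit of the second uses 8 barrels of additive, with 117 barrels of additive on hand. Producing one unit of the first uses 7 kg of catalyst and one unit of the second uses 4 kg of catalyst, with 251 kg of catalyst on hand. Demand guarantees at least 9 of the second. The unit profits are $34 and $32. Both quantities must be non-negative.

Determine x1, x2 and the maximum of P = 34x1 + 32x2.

The binding constraints are 3x1 + 8x2 = 117 and x2 = 9.
Solving simultaneously gives x1 = 15, x2 = 9.

x1 = 15, x2 = 9, maximum P = 798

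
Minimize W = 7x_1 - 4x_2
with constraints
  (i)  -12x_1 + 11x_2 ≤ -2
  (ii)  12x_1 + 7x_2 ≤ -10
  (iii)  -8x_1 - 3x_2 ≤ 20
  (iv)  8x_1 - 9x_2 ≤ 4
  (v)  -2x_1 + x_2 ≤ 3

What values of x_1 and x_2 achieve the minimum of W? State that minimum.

Corner points and W = 7x_1 - 4x_2:
  (-4/9, -2/3) → W = -4/9
  (-13/10, -8/5) → W = -27/10
  (-31/82, -32/41) → W = 39/82

x_1 = -13/10, x_2 = -8/5, minimum W = -27/10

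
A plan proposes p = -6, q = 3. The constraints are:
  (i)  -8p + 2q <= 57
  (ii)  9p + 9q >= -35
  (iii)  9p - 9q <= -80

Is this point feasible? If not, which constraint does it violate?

feasible

(i): 54 ≤ 57 ✓
(ii): -27 ≥ -35 ✓
(iii): -81 ≤ -80 ✓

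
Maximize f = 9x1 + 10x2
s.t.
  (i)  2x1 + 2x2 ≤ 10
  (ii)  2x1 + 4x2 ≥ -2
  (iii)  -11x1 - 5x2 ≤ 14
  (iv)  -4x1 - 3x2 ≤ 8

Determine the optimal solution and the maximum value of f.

Vertices and f = 9x1 + 10x2:
  (11, -6) → f = 39
  (-13/2, 23/2) → f = 113/2
  (-23/17, 3/17) → f = -177/17

The binding constraints are 2x1 + 2x2 = 10 and -11x1 - 5x2 = 14.
Solving simultaneously gives x1 = -13/2, x2 = 23/2.

x1 = -13/2, x2 = 23/2, maximum f = 113/2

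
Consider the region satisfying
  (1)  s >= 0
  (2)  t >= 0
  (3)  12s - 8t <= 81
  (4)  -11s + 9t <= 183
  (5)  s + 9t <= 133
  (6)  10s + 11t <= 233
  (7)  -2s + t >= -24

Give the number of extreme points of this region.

5

Of the 21 pairwise boundary intersections, those satisfying every inequality are:
  (0, 0)
  (0, 133/9)
  (27/4, 0)
  (2755/212, 993/106)
  (634/79, 1097/79)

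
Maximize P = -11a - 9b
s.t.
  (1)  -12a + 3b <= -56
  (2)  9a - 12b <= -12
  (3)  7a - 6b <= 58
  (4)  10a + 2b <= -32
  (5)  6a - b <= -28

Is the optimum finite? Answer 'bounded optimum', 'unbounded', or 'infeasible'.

The boundaries 9a - 12b = -12 and 6a - b = -28 meet at (-36/7, -20/7), but that point violates -12a + 3b ≤ -56. Every candidate vertex is excluded by some other constraint, so the feasible region is empty.

infeasible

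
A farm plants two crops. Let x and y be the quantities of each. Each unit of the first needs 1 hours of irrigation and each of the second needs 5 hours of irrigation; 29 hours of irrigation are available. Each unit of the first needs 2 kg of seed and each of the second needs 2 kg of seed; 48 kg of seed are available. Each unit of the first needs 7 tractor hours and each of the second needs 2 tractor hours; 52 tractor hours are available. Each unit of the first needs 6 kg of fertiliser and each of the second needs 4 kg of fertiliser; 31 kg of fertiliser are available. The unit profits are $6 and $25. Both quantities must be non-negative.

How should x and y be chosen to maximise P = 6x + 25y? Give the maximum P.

Vertices and P = 6x + 25y:
  (0, 0) → P = 0
  (0, 29/5) → P = 145
  (31/6, 0) → P = 31
  (3/2, 11/2) → P = 293/2

The optimum lies where x + 5y = 29 and 6x + 4y = 31.
Solving simultaneously gives x = 3/2, y = 11/2.

x = 3/2, y = 11/2, maximum P = 293/2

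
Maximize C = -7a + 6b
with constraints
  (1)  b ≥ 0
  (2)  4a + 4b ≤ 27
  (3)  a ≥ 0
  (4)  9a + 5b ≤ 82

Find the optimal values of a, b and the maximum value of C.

a = 0, b = 27/4, maximum C = 81/2

Extreme points and C = -7a + 6b:
  (27/4, 0) → C = -189/4
  (0, 0) → C = 0
  (0, 27/4) → C = 81/2

The optimum lies where 4a + 4b = 27 and a = 0.
Solving simultaneously gives a = 0, b = 27/4.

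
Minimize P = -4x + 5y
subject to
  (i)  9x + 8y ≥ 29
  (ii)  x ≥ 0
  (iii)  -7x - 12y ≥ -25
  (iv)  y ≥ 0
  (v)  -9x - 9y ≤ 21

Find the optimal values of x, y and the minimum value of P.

x = 25/7, y = 0, minimum P = -100/7

Feasible corners and P = -4x + 5y:
  (37/13, 11/26) → P = -241/26
  (29/9, 0) → P = -116/9
  (25/7, 0) → P = -100/7

The optimum lies where -7x - 12y = -25 and y = 0.
Solving simultaneously gives x = 25/7, y = 0.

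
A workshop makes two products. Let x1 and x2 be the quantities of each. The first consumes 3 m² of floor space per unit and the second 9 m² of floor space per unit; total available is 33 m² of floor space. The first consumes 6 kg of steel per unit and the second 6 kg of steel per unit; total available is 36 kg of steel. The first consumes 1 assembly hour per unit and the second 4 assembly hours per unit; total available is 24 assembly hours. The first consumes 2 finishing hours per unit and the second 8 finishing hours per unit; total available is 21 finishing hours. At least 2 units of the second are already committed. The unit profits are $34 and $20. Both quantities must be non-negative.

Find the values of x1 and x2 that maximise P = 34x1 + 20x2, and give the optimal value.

x1 = 5/2, x2 = 2, maximum P = 125

At the optimal vertex, 2x1 + 8x2 = 21 and x2 = 2.
Solving simultaneously gives x1 = 5/2, x2 = 2.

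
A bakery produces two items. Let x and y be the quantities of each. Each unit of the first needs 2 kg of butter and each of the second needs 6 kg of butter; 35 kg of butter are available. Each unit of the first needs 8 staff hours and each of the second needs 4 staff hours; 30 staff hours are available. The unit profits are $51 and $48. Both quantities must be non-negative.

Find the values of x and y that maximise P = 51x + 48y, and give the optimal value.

x = 1, y = 11/2, maximum P = 315

The optimum lies where 2x + 6y = 35 and 8x + 4y = 30.
Solving simultaneously gives x = 1, y = 11/2.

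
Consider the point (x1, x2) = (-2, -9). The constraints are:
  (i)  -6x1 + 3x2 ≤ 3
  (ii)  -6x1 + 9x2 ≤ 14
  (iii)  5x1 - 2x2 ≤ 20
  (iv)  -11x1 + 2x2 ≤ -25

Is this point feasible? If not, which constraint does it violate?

not feasible — violates (iv)

Constraint (iv): -11x1 + 2x2 = 4, which is not ≤ -25. All other constraints are satisfied.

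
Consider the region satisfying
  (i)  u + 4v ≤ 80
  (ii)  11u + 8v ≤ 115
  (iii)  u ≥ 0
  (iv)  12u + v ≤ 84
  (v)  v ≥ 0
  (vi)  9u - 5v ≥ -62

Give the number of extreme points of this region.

5

Pairwise boundary intersections that survive every other constraint:
  (557/85, 456/85)
  (79/127, 1717/127)
  (0, 0)
  (0, 62/5)
  (7, 0)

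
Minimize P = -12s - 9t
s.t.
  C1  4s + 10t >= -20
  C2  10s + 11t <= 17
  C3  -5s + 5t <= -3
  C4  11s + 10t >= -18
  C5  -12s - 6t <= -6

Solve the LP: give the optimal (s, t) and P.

s = 195/28, t = -67/14, minimum P = -81/2

Vertices and P = -12s - 9t:
  (195/28, -67/14) → P = -81/2
  (15/8, -11/4) → P = 9/4
  (118/105, 11/21) → P = -91/5
  (8/15, -1/15) → P = -29/5

The binding constraints are 4s + 10t = -20 and 10s + 11t = 17.
Solving simultaneously gives s = 195/28, t = -67/14.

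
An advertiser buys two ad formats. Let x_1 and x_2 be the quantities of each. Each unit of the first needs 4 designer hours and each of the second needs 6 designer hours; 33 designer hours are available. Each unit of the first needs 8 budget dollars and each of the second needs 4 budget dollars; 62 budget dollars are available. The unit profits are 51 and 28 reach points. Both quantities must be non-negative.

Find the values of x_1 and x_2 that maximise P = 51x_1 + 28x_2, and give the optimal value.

x_1 = 15/2, x_2 = 1/2, maximum P = 793/2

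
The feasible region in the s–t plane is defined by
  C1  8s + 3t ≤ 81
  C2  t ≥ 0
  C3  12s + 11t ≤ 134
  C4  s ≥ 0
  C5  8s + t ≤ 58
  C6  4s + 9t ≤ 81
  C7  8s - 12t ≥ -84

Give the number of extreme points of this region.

Of the 21 pairwise boundary intersections, those satisfying every inequality are:
  (0, 0)
  (29/4, 0)
  (126/19, 94/19)
  (315/64, 109/16)
  (0, 7)
  (9/5, 41/5)

6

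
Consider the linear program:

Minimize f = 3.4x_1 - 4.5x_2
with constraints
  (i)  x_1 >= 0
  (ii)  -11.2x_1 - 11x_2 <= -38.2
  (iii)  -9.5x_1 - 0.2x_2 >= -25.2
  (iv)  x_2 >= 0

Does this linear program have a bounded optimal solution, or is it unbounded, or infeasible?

bounded optimum

Corner points and f = 3.4x_1 - 4.5x_2:
  (0, 191/55) → f = -1719/110
  (0, 126) → f = -567
  (13478/5113, 4033/5113) → f = 276767/51130
The feasible region has finitely many vertices and no improving ray; the minimum is -567 at (0, 126).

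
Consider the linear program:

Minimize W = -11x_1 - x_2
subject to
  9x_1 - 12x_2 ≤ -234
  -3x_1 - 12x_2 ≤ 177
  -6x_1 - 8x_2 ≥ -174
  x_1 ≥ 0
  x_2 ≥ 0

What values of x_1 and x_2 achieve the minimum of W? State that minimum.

x_1 = 3/2, x_2 = 165/8, minimum W = -297/8

Corner points and W = -11x_1 - x_2:
  (3/2, 165/8) → W = -297/8
  (0, 39/2) → W = -39/2
  (0, 87/4) → W = -87/4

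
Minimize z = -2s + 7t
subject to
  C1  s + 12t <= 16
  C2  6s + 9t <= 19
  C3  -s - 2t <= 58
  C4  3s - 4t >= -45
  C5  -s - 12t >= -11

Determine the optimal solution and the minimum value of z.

Vertices and z = -2s + 7t:
  (560/3, -367/3) → z = -3689/3
  (43/21, 47/63) → z = 71/63
  (-161/5, -129/10) → z = -259/10
  (-62/5, 39/20) → z = 769/20

s = 560/3, t = -367/3, minimum z = -3689/3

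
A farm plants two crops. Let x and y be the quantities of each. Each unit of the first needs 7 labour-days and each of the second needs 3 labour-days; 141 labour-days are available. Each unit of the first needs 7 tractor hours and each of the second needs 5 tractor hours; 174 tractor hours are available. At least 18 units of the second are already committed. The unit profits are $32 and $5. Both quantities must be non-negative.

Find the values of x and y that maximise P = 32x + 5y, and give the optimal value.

x = 12, y = 18, maximum P = 474

Corner points and P = 32x + 5y:
  (0, 174/5) → P = 174
  (0, 18) → P = 90
  (12, 18) → P = 474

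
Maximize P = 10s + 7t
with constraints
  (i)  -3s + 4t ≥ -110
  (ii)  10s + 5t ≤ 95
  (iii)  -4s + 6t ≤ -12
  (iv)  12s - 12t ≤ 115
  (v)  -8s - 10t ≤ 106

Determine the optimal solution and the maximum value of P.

Feasible corners and P = 10s + 7t:
  (63/8, 13/4) → P = 203/2
  (343/36, -1/18) → P = 854/9
  (-129/22, -65/11) → P = -100
  (-61/108, -274/27) → P = -4141/54

s = 63/8, t = 13/4, maximum P = 203/2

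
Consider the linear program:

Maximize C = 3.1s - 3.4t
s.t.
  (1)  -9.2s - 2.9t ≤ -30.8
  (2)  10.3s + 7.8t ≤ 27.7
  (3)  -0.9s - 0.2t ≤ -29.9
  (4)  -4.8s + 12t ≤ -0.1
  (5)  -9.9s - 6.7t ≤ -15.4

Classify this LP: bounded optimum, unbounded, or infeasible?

From the feasible point (1423/31, -1769/31), moving in the direction (6.7, -9.9) keeps every constraint satisfied while C increases without bound.

unbounded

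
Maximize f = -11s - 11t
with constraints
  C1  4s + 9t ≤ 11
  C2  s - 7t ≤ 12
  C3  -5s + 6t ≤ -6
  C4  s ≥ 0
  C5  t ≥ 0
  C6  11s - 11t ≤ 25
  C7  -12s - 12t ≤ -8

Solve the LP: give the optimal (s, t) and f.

s = 6/5, t = 0, maximum f = -66/5

Corner points and f = -11s - 11t:
  (40/23, 31/69) → f = -1661/69
  (346/143, 21/143) → f = -367/13
  (6/5, 0) → f = -66/5
  (25/11, 0) → f = -25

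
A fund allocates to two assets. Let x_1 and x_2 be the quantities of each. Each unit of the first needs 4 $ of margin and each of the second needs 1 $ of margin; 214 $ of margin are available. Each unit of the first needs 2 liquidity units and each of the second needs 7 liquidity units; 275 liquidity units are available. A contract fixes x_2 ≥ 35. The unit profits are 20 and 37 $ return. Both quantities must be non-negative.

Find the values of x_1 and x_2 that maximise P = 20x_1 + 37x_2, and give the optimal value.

x_1 = 15, x_2 = 35, maximum P = 1595

Vertices and P = 20x_1 + 37x_2:
  (0, 275/7) → P = 10175/7
  (0, 35) → P = 1295
  (15, 35) → P = 1595

At the optimal vertex, 2x_1 + 7x_2 = 275 and x_2 = 35.
Solving simultaneously gives x_1 = 15, x_2 = 35.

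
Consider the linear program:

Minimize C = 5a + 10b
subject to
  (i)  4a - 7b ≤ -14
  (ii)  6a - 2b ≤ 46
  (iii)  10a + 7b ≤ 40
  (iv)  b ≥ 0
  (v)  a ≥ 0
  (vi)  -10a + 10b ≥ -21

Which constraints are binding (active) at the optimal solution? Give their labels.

(i) and (v)

Vertices and C = 5a + 10b:
  (13/7, 150/49) → C = 1955/49
  (0, 2) → C = 20
  (0, 40/7) → C = 400/7

The minimum is at (0, 2). Substituting into each constraint, equality holds for (i) and (v); the remaining constraints have slack.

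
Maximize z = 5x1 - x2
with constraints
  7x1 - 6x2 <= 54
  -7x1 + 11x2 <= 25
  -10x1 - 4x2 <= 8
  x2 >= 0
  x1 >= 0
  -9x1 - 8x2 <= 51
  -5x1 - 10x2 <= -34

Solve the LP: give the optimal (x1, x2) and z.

At the optimal vertex, 7x1 - 6x2 = 54 and -7x1 + 11x2 = 25.
Solving simultaneously gives x1 = 744/35, x2 = 79/5.

x1 = 744/35, x2 = 79/5, maximum z = 3167/35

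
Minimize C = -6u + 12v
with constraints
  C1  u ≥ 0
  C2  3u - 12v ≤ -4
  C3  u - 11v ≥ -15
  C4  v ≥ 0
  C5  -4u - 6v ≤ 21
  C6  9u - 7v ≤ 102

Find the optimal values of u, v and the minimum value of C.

u = 136/21, v = 41/21, minimum C = -108/7

Extreme points and C = -6u + 12v:
  (0, 1/3) → C = 4
  (0, 15/11) → C = 180/11
  (136/21, 41/21) → C = -108/7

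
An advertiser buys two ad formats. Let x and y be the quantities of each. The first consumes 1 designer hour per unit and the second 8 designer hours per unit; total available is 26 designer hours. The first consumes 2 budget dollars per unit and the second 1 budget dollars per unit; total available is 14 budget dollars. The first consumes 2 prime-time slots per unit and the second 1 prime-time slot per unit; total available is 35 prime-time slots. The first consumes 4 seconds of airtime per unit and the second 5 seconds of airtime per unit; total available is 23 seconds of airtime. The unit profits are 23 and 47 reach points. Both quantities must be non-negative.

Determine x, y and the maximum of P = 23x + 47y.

x = 2, y = 3, maximum P = 187

Extreme points and P = 23x + 47y:
  (0, 0) → P = 0
  (0, 13/4) → P = 611/4
  (23/4, 0) → P = 529/4
  (2, 3) → P = 187

The optimum lies where x + 8y = 26 and 4x + 5y = 23.
Solving simultaneously gives x = 2, y = 3.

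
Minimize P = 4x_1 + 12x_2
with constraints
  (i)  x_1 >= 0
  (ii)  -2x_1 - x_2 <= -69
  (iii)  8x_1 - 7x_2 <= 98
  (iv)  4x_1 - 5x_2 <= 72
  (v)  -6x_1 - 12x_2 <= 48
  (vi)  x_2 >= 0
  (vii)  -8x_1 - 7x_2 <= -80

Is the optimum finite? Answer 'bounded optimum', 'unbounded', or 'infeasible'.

bounded optimum

Corner points and P = 4x_1 + 12x_2:
  (0, 69) → P = 828
  (581/22, 178/11) → P = 3298/11
The feasible region has finitely many vertices and no improving ray; the minimum is 3298/11 at (581/22, 178/11).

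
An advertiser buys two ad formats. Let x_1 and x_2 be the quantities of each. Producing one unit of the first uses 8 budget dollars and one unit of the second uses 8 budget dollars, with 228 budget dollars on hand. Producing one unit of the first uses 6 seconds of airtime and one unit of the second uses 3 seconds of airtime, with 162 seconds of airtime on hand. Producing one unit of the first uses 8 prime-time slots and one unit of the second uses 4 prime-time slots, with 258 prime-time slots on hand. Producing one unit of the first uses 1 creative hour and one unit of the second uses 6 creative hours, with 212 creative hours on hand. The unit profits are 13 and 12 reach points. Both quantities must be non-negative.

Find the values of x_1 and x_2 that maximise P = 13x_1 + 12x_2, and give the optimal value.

x_1 = 51/2, x_2 = 3, maximum P = 735/2

Extreme points and P = 13x_1 + 12x_2:
  (0, 0) → P = 0
  (0, 57/2) → P = 342
  (27, 0) → P = 351
  (51/2, 3) → P = 735/2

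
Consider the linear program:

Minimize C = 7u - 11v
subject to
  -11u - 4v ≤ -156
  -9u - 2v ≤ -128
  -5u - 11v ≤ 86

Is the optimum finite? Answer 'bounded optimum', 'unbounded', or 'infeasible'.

unbounded

From the feasible point (100/7, -2/7), moving in the direction (-2, 9) keeps every constraint satisfied while C decreases without bound.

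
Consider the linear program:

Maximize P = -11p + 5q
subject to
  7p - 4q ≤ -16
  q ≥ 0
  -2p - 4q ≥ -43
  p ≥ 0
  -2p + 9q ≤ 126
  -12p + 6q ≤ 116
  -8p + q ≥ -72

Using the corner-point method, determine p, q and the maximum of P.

The optimum lies where -2p - 4q = -43 and p = 0.
Solving simultaneously gives p = 0, q = 43/4.

p = 0, q = 43/4, maximum P = 215/4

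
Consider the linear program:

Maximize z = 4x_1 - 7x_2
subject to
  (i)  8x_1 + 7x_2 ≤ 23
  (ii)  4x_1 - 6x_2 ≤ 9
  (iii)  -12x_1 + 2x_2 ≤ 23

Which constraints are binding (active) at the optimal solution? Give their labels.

Feasible corners and z = 4x_1 - 7x_2:
  (201/76, 5/19) → z = 166/19
  (-23/20, 23/5) → z = -184/5
  (-39/16, -25/8) → z = 97/8

The maximum is at (-39/16, -25/8). Substituting into each constraint, equality holds for (ii) and (iii); the remaining constraints have slack.

(ii) and (iii)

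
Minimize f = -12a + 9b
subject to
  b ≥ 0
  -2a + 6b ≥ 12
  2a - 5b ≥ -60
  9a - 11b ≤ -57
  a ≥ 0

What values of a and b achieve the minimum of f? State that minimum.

Corner points and f = -12a + 9b:
  (375/23, 426/23) → f = -666/23
  (0, 12) → f = 108
  (0, 57/11) → f = 513/11

a = 375/23, b = 426/23, minimum f = -666/23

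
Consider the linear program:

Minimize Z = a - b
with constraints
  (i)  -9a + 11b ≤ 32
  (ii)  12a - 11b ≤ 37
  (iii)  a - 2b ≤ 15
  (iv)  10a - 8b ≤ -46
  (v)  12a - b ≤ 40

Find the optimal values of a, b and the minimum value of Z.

Extreme points and Z = a - b:
  (-229/7, -167/7) → Z = -62/7
  (-125/19, -47/19) → Z = -78/19
  (-53/3, -49/3) → Z = -4/3

At the optimal vertex, -9a + 11b = 32 and a - 2b = 15.
Solving simultaneously gives a = -229/7, b = -167/7.

a = -229/7, b = -167/7, minimum Z = -62/7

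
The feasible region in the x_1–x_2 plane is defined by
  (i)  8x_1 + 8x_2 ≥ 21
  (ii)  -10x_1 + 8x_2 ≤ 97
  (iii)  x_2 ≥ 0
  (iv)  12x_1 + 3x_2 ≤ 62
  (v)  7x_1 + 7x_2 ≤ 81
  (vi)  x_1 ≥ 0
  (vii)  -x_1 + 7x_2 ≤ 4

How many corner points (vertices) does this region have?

4

The feasible vertices (each the meet of two boundaries and inside every other half-plane) are:
  (21/8, 0)
  (115/64, 53/64)
  (31/6, 0)
  (422/87, 110/87)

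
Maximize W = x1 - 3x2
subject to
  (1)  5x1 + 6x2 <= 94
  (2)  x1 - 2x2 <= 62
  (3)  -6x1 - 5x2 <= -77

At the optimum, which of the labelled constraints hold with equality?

Corner points and W = x1 - 3x2:
  (35, -27/2) → W = 151/2
  (-8/11, 179/11) → W = -545/11
  (464/17, -295/17) → W = 1349/17

The maximum is at (464/17, -295/17). Substituting into each constraint, equality holds for (2) and (3); the remaining constraints have slack.

(2) and (3)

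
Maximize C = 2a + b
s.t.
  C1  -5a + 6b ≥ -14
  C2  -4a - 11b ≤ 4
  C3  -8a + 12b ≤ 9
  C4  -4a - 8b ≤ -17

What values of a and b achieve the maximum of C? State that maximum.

a = 37/2, b = 157/12, maximum C = 601/12

Vertices and C = 2a + b:
  (37/2, 157/12) → C = 601/12
  (107/32, 29/64) → C = 457/64
  (33/28, 43/28) → C = 109/28

At the optimal vertex, -5a + 6b = -14 and -8a + 12b = 9.
Solving simultaneously gives a = 37/2, b = 157/12.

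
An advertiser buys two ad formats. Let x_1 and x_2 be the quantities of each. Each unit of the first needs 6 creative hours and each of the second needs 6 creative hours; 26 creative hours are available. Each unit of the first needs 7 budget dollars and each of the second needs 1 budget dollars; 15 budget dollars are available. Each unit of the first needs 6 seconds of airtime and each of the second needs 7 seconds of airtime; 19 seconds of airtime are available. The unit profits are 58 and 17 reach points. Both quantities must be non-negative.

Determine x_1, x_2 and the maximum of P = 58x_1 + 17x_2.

Feasible corners and P = 58x_1 + 17x_2:
  (0, 0) → P = 0
  (0, 19/7) → P = 323/7
  (15/7, 0) → P = 870/7
  (2, 1) → P = 133

At the optimal vertex, 7x_1 + x_2 = 15 and 6x_1 + 7x_2 = 19.
Solving simultaneously gives x_1 = 2, x_2 = 1.

x_1 = 2, x_2 = 1, maximum P = 133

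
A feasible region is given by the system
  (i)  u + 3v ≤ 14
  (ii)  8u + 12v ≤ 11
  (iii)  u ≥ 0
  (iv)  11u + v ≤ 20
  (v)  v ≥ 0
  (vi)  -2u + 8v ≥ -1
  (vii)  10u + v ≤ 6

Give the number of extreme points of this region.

5

The feasible vertices (each the meet of two boundaries and inside every other half-plane) are:
  (0, 11/12)
  (61/112, 31/56)
  (0, 0)
  (1/2, 0)
  (49/82, 1/41)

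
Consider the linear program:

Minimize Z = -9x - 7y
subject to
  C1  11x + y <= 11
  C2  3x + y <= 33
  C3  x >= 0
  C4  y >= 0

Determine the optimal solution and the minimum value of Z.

x = 0, y = 11, minimum Z = -77

Extreme points and Z = -9x - 7y:
  (0, 11) → Z = -77
  (1, 0) → Z = -9
  (0, 0) → Z = 0

The optimum lies where 11x + y = 11 and x = 0.
Solving simultaneously gives x = 0, y = 11.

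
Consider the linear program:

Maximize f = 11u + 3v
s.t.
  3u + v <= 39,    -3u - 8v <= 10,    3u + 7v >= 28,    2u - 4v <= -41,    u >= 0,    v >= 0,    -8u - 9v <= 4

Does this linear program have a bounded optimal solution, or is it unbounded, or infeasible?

bounded optimum

Vertices and f = 11u + 3v:
  (115/14, 201/14) → f = 934/7
  (0, 39) → f = 117
  (0, 41/4) → f = 123/4
The feasible region has finitely many vertices and no improving ray; the maximum is 934/7 at (115/14, 201/14).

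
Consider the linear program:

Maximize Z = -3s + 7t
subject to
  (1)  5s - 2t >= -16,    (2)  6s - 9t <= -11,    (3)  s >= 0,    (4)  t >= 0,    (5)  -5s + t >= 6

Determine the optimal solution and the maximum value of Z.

s = 4/5, t = 10, maximum Z = 338/5

Feasible corners and Z = -3s + 7t:
  (0, 8) → Z = 56
  (4/5, 10) → Z = 338/5
  (0, 6) → Z = 42

The optimum lies where 5s - 2t = -16 and -5s + t = 6.
Solving simultaneously gives s = 4/5, t = 10.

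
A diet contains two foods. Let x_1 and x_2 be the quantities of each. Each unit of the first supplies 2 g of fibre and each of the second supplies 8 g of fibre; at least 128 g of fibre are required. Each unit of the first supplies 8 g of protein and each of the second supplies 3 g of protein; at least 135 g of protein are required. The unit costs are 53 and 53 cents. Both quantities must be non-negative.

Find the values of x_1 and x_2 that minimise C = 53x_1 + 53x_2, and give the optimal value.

The feasible region is unbounded (it extends along (0, 1), (1, 0)), but C strictly increases along every unbounded feasible direction, so there is no improving ray and the minimum is attained at a vertex.

x_1 = 12, x_2 = 13, minimum C = 1325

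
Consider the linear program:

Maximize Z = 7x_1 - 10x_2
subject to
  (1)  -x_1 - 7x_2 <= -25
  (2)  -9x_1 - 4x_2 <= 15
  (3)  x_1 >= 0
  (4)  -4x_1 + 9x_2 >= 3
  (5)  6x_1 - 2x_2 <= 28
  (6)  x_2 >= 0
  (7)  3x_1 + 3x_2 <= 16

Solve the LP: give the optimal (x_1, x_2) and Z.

The optimum lies where -x_1 - 7x_2 = -25 and 3x_1 + 3x_2 = 16.
Solving simultaneously gives x_1 = 37/18, x_2 = 59/18.

x_1 = 37/18, x_2 = 59/18, maximum Z = -331/18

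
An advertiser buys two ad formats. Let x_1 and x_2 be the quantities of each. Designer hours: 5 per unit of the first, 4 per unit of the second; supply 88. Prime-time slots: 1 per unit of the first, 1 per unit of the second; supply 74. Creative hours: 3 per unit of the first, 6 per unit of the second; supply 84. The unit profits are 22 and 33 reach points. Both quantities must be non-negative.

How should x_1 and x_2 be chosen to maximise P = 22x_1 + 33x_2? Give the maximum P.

Feasible corners and P = 22x_1 + 33x_2:
  (0, 0) → P = 0
  (0, 14) → P = 462
  (88/5, 0) → P = 1936/5
  (32/3, 26/3) → P = 1562/3

The optimum lies where 5x_1 + 4x_2 = 88 and 3x_1 + 6x_2 = 84.
Solving simultaneously gives x_1 = 32/3, x_2 = 26/3.

x_1 = 32/3, x_2 = 26/3, maximum P = 1562/3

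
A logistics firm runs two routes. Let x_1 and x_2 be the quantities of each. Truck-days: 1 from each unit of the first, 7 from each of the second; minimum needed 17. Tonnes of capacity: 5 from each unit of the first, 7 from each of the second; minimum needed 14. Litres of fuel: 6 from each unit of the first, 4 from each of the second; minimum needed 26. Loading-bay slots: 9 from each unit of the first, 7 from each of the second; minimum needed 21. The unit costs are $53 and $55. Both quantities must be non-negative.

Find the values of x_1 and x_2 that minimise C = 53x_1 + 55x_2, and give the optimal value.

x_1 = 3, x_2 = 2, minimum C = 269

Corner points and C = 53x_1 + 55x_2:
  (0, 13/2) → C = 715/2
  (17, 0) → C = 901
  (3, 2) → C = 269
The feasible region is unbounded (it extends along (0, 1), (1, 0)), but C strictly increases along every unbounded feasible direction, so there is no improving ray and the minimum is attained at a vertex.

The optimum lies where x_1 + 7x_2 = 17 and 6x_1 + 4x_2 = 26.
Solving simultaneously gives x_1 = 3, x_2 = 2.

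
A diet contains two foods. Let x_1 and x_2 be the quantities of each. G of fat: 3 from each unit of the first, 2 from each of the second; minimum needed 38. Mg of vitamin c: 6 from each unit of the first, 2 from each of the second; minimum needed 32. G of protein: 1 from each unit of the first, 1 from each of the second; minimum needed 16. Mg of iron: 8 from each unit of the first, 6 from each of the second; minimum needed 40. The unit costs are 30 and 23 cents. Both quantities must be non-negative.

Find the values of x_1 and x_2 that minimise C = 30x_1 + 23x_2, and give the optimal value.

x_1 = 6, x_2 = 10, minimum C = 410

Feasible corners and C = 30x_1 + 23x_2:
  (0, 19) → C = 437
  (16, 0) → C = 480
  (6, 10) → C = 410
The feasible region is unbounded (it extends along (0, 1), (1, 0)), but C strictly increases along every unbounded feasible direction, so there is no improving ray and the minimum is attained at a vertex.

The binding constraints are 3x_1 + 2x_2 = 38 and x_1 + x_2 = 16.
Solving simultaneously gives x_1 = 6, x_2 = 10.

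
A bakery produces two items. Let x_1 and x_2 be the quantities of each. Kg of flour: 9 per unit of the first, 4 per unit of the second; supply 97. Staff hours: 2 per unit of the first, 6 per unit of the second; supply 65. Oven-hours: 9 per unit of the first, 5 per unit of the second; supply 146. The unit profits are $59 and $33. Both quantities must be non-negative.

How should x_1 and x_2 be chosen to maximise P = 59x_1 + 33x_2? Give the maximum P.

x_1 = 7, x_2 = 17/2, maximum P = 1387/2

Feasible corners and P = 59x_1 + 33x_2:
  (0, 0) → P = 0
  (0, 65/6) → P = 715/2
  (97/9, 0) → P = 5723/9
  (7, 17/2) → P = 1387/2

The binding constraints are 9x_1 + 4x_2 = 97 and 2x_1 + 6x_2 = 65.
Solving simultaneously gives x_1 = 7, x_2 = 17/2.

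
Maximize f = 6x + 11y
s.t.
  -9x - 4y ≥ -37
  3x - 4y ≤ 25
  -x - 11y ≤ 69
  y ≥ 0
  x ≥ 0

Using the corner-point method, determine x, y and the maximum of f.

x = 0, y = 37/4, maximum f = 407/4

Corner points and f = 6x + 11y:
  (37/9, 0) → f = 74/3
  (0, 37/4) → f = 407/4
  (0, 0) → f = 0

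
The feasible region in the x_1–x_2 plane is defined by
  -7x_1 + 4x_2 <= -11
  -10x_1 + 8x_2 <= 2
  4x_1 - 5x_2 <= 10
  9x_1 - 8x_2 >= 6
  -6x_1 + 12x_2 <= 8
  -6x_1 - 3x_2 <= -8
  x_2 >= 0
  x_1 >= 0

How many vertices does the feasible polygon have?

The feasible vertices (each the meet of two boundaries and inside every other half-plane) are:
  (41/15, 61/30)
  (11/7, 0)
  (80/9, 46/9)
  (5/2, 0)

4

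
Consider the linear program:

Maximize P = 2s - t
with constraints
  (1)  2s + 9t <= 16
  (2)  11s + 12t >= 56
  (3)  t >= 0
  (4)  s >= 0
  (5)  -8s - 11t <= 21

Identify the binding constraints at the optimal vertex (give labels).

Vertices and P = 2s - t:
  (104/25, 64/75) → P = 112/15
  (8, 0) → P = 16
  (56/11, 0) → P = 112/11

The maximum is at (8, 0). Substituting into each constraint, equality holds for (1) and (3); the remaining constraints have slack.

(1) and (3)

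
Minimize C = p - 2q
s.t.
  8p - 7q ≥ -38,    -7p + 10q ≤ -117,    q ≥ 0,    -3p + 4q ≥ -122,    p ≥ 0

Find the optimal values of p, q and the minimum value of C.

Feasible corners and C = p - 2q:
  (117/7, 0) → C = 117/7
  (376, 503/2) → C = -127
  (122/3, 0) → C = 122/3

p = 376, q = 503/2, minimum C = -127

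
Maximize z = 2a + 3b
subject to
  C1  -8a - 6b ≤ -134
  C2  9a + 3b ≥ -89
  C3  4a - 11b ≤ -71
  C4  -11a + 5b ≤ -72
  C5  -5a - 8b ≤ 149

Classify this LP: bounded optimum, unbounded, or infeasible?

unbounded

From the feasible point (1147/101, 1069/101), moving in the direction (5, 11) keeps every constraint satisfied while z increases without bound.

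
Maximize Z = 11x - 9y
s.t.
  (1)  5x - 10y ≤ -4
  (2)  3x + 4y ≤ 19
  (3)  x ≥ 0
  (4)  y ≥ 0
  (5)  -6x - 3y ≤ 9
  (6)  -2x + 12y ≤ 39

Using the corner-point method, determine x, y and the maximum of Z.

The binding constraints are 5x - 10y = -4 and 3x + 4y = 19.
Solving simultaneously gives x = 87/25, y = 107/50.

x = 87/25, y = 107/50, maximum Z = 951/50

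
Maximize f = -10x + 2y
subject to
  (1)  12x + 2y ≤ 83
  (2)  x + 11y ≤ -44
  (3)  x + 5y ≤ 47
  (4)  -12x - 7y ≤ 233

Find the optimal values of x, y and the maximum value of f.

x = -451/25, y = -59/25, maximum f = 4392/25

Feasible corners and f = -10x + 2y:
  (77/10, -47/10) → f = -432/5
  (349/20, -316/5) → f = -3009/10
  (-451/25, -59/25) → f = 4392/25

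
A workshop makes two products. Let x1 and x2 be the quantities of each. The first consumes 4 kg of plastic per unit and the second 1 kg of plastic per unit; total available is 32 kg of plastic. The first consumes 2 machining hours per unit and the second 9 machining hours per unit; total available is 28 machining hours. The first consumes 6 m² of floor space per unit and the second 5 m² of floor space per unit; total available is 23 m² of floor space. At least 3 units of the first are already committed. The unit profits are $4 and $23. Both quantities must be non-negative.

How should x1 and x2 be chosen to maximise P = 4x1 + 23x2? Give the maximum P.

x1 = 3, x2 = 1, maximum P = 35

Vertices and P = 4x1 + 23x2:
  (23/6, 0) → P = 46/3
  (3, 0) → P = 12
  (3, 1) → P = 35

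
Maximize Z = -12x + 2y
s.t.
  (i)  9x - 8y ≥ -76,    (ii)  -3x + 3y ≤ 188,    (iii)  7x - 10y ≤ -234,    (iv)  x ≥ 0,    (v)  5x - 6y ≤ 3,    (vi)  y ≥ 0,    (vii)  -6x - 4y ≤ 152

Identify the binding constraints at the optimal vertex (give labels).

(i) and (iii)

Feasible corners and Z = -12x + 2y:
  (1276/3, 488) → Z = -4128
  (556/17, 787/17) → Z = -5098/17
  (717/4, 1191/8) → Z = -7413/4
The feasible region is unbounded (it extends along (6, 5), (1, 1)), but Z strictly decreases along every unbounded feasible direction, so there is no improving ray and the maximum is attained at a vertex.

The maximum is at (556/17, 787/17). Substituting into each constraint, equality holds for (i) and (iii); the remaining constraints have slack.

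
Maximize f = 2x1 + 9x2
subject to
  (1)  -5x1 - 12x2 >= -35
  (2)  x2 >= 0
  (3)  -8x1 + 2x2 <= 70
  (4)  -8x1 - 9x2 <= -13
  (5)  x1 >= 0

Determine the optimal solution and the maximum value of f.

x1 = 0, x2 = 35/12, maximum f = 105/4

Vertices and f = 2x1 + 9x2:
  (7, 0) → f = 14
  (0, 35/12) → f = 105/4
  (13/8, 0) → f = 13/4
  (0, 13/9) → f = 13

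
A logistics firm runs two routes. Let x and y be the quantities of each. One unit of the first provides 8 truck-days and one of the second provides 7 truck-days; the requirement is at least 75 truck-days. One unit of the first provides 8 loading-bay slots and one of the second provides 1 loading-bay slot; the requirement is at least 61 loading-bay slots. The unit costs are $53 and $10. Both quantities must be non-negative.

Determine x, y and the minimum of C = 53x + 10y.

Vertices and C = 53x + 10y:
  (0, 61) → C = 610
  (75/8, 0) → C = 3975/8
  (22/3, 7/3) → C = 412
The feasible region is unbounded (it extends along (0, 1), (1, 0)), but C strictly increases along every unbounded feasible direction, so there is no improving ray and the minimum is attained at a vertex.

x = 22/3, y = 7/3, minimum C = 412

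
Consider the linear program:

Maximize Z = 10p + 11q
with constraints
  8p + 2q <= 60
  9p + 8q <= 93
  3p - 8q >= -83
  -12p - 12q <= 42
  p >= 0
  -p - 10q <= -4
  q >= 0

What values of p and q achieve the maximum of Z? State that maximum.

Corner points and Z = 10p + 11q:
  (147/23, 102/23) → Z = 2592/23
  (15/2, 0) → Z = 75
  (5/6, 171/16) → Z = 6043/48
  (0, 83/8) → Z = 913/8
  (0, 2/5) → Z = 22/5
  (4, 0) → Z = 40

The optimum lies where 9p + 8q = 93 and 3p - 8q = -83.
Solving simultaneously gives p = 5/6, q = 171/16.

p = 5/6, q = 171/16, maximum Z = 6043/48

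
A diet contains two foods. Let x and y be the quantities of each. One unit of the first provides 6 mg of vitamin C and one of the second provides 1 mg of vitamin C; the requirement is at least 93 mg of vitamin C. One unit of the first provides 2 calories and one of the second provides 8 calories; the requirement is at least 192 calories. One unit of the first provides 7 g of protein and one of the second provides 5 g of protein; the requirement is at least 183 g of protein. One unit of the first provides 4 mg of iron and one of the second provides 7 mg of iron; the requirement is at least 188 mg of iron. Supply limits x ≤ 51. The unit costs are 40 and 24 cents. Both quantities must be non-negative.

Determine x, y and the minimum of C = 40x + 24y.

Corner points and C = 40x + 24y:
  (0, 93) → C = 2232
  (12, 21) → C = 984
  (51, 45/4) → C = 2310
The feasible region is unbounded (it extends along (0, 1)), but C strictly increases along every unbounded feasible direction, so there is no improving ray and the minimum is attained at a vertex.

At the optimal vertex, 6x + y = 93 and 2x + 8y = 192.
Solving simultaneously gives x = 12, y = 21.

x = 12, y = 21, minimum C = 984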